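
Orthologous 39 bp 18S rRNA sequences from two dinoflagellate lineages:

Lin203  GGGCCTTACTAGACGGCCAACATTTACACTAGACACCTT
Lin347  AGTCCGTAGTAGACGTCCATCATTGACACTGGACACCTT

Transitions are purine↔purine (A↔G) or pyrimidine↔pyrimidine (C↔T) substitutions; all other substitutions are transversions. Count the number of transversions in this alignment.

6

The sequences differ at positions 1 (G/A, transition), 3 (G/T, transversion), 6 (T/G, transversion), 9 (C/G, transversion), 16 (G/T, transversion), 20 (A/T, transversion), 25 (T/G, transversion), 31 (A/G, transition).
Of the 8 differences, 2 transitions and 6 transversions, so the answer is 6.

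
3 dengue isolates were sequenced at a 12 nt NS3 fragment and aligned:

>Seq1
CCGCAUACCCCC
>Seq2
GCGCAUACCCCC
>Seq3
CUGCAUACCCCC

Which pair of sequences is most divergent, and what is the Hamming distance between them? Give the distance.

Pairwise Hamming distances:
  Seq1 vs Seq2: 1
  Seq1 vs Seq3: 1
  Seq2 vs Seq3: 2
The largest is 2, between Seq2 and Seq3.

2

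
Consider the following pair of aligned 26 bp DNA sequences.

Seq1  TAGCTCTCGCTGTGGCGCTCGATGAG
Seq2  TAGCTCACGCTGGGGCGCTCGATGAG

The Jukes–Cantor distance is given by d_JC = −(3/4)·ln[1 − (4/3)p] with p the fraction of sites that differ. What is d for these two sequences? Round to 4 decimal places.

Mismatches occur at site 7 (T/A), site 13 (T/G).
p = 2/26 = 0.076923.
d = −0.75 · ln(1 − (4/3)·0.076923) = −0.75 · ln(0.897436) = −0.75 · (-0.108213) = 0.0812.

0.0812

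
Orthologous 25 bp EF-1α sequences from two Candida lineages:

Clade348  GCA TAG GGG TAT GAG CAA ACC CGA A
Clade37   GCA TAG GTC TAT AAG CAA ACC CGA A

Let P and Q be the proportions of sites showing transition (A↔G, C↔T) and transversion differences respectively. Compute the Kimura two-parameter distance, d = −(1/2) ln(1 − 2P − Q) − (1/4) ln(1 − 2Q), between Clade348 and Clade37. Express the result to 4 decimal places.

The sequences differ at positions 8 (G/T, transversion), 9 (G/C, transversion), 13 (G/A, transition).
Of the 3 differences, 1 transition and 2 transversions over 25 sites: P = 1/25 = 0.040000, Q = 2/25 = 0.080000.
d = −0.5·ln(0.840000) − 0.25·ln(0.840000) = −0.5·(-0.174353) − 0.25·(-0.174353) = 0.1308.

0.1308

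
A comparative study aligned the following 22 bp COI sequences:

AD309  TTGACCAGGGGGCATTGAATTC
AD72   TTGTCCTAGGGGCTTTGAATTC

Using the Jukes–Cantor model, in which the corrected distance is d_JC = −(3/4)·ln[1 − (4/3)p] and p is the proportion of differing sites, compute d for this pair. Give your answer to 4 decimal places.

0.2082

Mismatches occur at site 4 (A/T), site 7 (A/T), site 8 (G/A), site 14 (A/T).
p = 4/22 = 0.181818.
d = −0.75 · ln(1 − (4/3)·0.181818) = −0.75 · ln(0.757576) = −0.75 · (-0.277631) = 0.2082.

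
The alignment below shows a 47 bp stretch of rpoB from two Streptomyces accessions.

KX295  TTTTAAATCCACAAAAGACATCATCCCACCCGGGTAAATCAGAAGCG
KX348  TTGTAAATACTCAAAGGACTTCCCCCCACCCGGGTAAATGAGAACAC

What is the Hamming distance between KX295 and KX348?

11

Differing sites — 3:T/G; 9:C/A; 11:A/T; 16:A/G; 20:A/T; 23:A/C; 24:T/C; 40:C/G; 45:G/C; 46:C/A; 47:G/C.
That gives 11 mismatches out of 47 aligned sites, so the Hamming distance is 11.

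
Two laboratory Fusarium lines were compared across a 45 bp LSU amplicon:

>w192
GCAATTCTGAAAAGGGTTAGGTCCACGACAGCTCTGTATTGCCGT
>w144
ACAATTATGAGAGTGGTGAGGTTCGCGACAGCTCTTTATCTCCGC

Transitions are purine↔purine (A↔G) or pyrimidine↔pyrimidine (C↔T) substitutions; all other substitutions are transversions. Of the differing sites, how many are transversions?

5

Differing sites — 1:G/A (Ti); 7:C/A (Tv); 11:A/G (Ti); 13:A/G (Ti); 14:G/T (Tv); 18:T/G (Tv); 23:C/T (Ti); 25:A/G (Ti); 36:G/T (Tv); 40:T/C (Ti); 41:G/T (Tv); 45:T/C (Ti).
Of the 12 differences, 7 transitions and 5 transversions, so the answer is 5.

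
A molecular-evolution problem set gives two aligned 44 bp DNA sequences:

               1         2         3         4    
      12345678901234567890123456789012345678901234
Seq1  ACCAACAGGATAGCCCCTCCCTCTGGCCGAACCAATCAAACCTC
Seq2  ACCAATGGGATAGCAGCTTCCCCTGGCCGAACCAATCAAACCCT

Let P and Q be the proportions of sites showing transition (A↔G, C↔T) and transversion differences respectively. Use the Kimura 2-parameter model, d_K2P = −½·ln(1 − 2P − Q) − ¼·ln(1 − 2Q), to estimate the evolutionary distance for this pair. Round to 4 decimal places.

Mismatches occur at site 6 (C↔T, transition), site 7 (A↔G, transition), site 15 (C↔A, transversion), site 16 (C↔G, transversion), site 19 (C↔T, transition), site 22 (T↔C, transition), site 43 (T↔C, transition), site 44 (C↔T, transition).
Of the 8 differences, 6 transitions and 2 transversions over 44 sites: P = 6/44 = 0.136364, Q = 2/44 = 0.045455.
d = −0.5·ln(0.681817) − 0.25·ln(0.909090) = −0.5·(-0.382994) − 0.25·(-0.095311) = 0.2153.

0.2153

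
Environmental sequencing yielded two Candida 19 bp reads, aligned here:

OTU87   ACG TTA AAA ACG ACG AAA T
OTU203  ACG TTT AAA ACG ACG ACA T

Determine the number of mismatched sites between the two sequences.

2

The sequences differ at positions 6 (A/T), 17 (A/C).
That gives 2 mismatches out of 19 aligned sites, so the Hamming distance is 2.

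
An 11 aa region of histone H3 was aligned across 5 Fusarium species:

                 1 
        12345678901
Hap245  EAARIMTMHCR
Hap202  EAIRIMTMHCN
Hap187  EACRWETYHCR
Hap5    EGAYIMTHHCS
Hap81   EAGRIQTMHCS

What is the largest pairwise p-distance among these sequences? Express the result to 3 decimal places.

Pairwise Hamming distances:
  Hap245 vs Hap202: 2
  Hap245 vs Hap187: 4
  Hap245 vs Hap5: 4
  Hap245 vs Hap81: 3
  Hap202 vs Hap187: 5
  Hap202 vs Hap5: 5
  Hap202 vs Hap81: 3
  Hap187 vs Hap5: 7
  Hap187 vs Hap81: 5
  Hap5 vs Hap81: 5
The largest is 7 mismatches, between Hap187 and Hap5; p = 7/11 = 0.636.

0.636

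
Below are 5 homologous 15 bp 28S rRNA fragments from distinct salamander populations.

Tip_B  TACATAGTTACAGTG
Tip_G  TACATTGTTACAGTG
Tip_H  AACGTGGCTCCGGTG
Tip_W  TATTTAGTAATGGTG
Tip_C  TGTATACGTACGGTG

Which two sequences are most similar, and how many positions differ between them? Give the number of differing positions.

Pairwise Hamming distances:
  Tip_B vs Tip_G: 1
  Tip_B vs Tip_H: 6
  Tip_B vs Tip_W: 5
  Tip_B vs Tip_C: 5
  Tip_G vs Tip_H: 6
  Tip_G vs Tip_W: 6
  Tip_G vs Tip_C: 6
  Tip_H vs Tip_W: 8
  Tip_H vs Tip_C: 8
  Tip_W vs Tip_C: 6
The smallest is 1, between Tip_B and Tip_G.

1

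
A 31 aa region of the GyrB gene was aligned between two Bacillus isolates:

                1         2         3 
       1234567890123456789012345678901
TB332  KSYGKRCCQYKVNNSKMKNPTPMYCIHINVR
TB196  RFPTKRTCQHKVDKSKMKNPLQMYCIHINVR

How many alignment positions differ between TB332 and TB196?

10

Mismatches occur at site 1 (K→R), site 2 (S→F), site 3 (Y→P), site 4 (G→T), site 7 (C→T), site 10 (Y→H), site 13 (N→D), site 14 (N→K), site 21 (T→L), site 22 (P→Q).
That gives 10 mismatches out of 31 aligned sites, so the Hamming distance is 10.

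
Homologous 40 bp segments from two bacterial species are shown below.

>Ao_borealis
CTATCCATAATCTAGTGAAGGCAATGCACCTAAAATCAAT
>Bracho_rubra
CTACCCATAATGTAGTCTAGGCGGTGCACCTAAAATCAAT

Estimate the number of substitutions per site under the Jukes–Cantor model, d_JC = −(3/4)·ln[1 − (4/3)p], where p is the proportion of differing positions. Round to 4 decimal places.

Mismatches occur at site 4 (T→C), site 12 (C→G), site 17 (G→C), site 18 (A→T), site 23 (A→G), site 24 (A→G).
p = 6/40 = 0.150000.
d = −0.75 · ln(1 − (4/3)·0.150000) = −0.75 · ln(0.800000) = −0.75 · (-0.223144) = 0.1674.

0.1674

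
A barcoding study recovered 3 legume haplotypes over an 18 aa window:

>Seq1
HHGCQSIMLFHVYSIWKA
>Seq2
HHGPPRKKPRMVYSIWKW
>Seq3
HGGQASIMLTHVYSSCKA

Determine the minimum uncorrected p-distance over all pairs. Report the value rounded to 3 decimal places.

Pairwise Hamming distances:
  Seq1 vs Seq2: 9
  Seq1 vs Seq3: 6
  Seq2 vs Seq3: 12
The smallest is 6 mismatches, between Seq1 and Seq3; p = 6/18 = 0.333.

0.333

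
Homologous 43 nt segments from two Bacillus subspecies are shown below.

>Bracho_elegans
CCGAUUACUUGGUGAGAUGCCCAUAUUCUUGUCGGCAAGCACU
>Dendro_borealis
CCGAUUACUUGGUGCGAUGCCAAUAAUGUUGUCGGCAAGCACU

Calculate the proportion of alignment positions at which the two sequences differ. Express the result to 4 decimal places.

Differing sites — 15:A/C; 22:C/A; 26:U/A; 28:C/G.
There are 4 differences over 43 sites, so p = 4/43 = 0.0930.

0.0930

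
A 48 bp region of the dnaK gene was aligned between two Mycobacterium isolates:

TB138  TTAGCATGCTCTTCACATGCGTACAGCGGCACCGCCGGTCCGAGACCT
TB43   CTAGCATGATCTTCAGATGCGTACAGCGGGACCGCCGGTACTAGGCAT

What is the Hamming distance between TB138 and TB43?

8

Differing sites — 1:T/C; 9:C/A; 16:C/G; 30:C/G; 40:C/A; 42:G/T; 45:A/G; 47:C/A.
That gives 8 mismatches out of 48 aligned sites, so the Hamming distance is 8.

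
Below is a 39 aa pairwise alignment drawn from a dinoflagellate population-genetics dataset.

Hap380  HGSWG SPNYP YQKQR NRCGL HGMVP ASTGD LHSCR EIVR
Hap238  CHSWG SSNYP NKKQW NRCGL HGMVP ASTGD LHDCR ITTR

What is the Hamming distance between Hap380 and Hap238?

The sequences differ at positions 1 (H/C), 2 (G/H), 7 (P/S), 11 (Y/N), 12 (Q/K), 15 (R/W), 33 (S/D), 36 (E/I), 37 (I/T), 38 (V/T).
That gives 10 mismatches out of 39 aligned sites, so the Hamming distance is 10.

10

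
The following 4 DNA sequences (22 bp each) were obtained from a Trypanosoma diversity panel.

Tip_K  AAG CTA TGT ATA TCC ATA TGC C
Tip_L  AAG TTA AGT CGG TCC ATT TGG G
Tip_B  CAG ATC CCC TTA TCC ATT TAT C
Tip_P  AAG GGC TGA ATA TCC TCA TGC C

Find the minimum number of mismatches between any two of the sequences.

6

Pairwise Hamming distances:
  Tip_K vs Tip_L: 8
  Tip_K vs Tip_B: 10
  Tip_K vs Tip_P: 6
  Tip_L vs Tip_B: 12
  Tip_L vs Tip_P: 13
  Tip_B vs Tip_P: 12
The smallest is 6, between Tip_K and Tip_P.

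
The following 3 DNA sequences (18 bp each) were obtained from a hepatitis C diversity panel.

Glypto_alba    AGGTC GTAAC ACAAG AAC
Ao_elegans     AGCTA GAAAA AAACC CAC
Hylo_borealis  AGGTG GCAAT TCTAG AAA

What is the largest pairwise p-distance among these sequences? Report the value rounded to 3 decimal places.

0.611

Pairwise Hamming distances:
  Glypto_alba vs Ao_elegans: 8
  Glypto_alba vs Hylo_borealis: 6
  Ao_elegans vs Hylo_borealis: 11
The largest is 11 mismatches, between Ao_elegans and Hylo_borealis; p = 11/18 = 0.611.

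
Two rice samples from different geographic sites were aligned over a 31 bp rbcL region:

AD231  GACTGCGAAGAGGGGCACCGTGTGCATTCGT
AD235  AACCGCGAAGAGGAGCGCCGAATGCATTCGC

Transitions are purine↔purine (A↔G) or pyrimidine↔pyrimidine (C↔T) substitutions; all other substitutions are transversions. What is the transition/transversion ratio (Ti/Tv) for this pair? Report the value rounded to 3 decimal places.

6.000

The sequences differ at positions 1 (G/A, transition), 4 (T/C, transition), 14 (G/A, transition), 17 (A/G, transition), 21 (T/A, transversion), 22 (G/A, transition), 31 (T/C, transition).
Of the 7 differences, 6 transitions and 1 transversion, so Ti/Tv = 6/1 = 6.000.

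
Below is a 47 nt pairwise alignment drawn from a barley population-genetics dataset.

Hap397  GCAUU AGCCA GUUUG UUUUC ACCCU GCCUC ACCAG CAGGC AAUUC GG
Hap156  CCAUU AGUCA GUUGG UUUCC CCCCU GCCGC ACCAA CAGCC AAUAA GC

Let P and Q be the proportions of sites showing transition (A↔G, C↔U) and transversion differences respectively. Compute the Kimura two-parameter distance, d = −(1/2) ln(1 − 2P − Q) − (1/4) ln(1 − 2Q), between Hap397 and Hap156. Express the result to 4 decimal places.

0.2809

The sequences differ at positions 1 (G/C, transversion), 8 (C/U, transition), 14 (U/G, transversion), 19 (U/C, transition), 21 (A/C, transversion), 29 (U/G, transversion), 35 (G/A, transition), 39 (G/C, transversion), 44 (U/A, transversion), 45 (C/A, transversion), 47 (G/C, transversion).
Of the 11 differences, 3 transitions and 8 transversions over 47 sites: P = 3/47 = 0.063830, Q = 8/47 = 0.170213.
d = −0.5·ln(0.702127) − 0.25·ln(0.659574) = −0.5·(-0.353641) − 0.25·(-0.416161) = 0.2809.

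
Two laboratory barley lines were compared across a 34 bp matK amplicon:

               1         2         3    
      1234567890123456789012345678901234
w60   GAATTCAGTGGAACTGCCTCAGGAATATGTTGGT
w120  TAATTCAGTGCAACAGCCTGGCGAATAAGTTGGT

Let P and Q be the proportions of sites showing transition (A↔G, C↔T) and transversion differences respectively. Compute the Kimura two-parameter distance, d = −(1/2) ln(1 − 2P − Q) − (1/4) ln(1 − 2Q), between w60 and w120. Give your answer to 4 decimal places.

Mismatches occur at site 1 (G/T, transversion), site 11 (G/C, transversion), site 15 (T/A, transversion), site 20 (C/G, transversion), site 21 (A/G, transition), site 22 (G/C, transversion), site 28 (T/A, transversion).
Of the 7 differences, 1 transition and 6 transversions over 34 sites: P = 1/34 = 0.029412, Q = 6/34 = 0.176471.
d = −0.5·ln(0.764705) − 0.25·ln(0.647058) = −0.5·(-0.268265) − 0.25·(-0.435319) = 0.2430.

0.2430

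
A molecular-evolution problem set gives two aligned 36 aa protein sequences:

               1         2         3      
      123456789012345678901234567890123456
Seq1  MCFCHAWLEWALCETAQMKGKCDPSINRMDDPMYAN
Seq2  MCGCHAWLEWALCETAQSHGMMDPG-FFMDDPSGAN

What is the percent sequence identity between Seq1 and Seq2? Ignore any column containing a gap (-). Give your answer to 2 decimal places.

71.43%

Excluding the 1 gap column leaves 35 comparable sites.
Differing sites — 3:F/G; 18:M/S; 19:K/H; 21:K/M; 22:C/M; 25:S/G; 27:N/F; 28:R/F; 33:M/S; 34:Y/G.
25 of the 35 comparable sites match, so the percent identity is 25/35 × 100 = 71.43%.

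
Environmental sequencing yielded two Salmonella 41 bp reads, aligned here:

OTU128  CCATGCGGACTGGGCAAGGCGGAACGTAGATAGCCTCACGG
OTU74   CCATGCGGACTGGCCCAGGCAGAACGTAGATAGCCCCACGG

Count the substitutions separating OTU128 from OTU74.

4

The sequences differ at positions 14 (G/C), 16 (A/C), 21 (G/A), 36 (T/C).
That gives 4 mismatches out of 41 aligned sites, so the Hamming distance is 4.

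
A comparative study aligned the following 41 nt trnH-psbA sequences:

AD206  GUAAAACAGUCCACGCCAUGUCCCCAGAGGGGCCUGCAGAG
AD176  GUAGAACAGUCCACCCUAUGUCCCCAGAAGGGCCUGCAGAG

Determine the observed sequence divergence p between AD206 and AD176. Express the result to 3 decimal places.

The sequences differ at positions 4 (A/G), 15 (G/C), 17 (C/U), 29 (G/A).
There are 4 differences over 41 sites, so p = 4/41 = 0.098.

0.098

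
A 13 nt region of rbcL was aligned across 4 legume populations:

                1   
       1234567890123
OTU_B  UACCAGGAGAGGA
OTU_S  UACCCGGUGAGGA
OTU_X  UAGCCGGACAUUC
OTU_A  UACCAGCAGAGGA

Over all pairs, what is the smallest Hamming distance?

1

Pairwise Hamming distances:
  OTU_B vs OTU_S: 2
  OTU_B vs OTU_X: 6
  OTU_B vs OTU_A: 1
  OTU_S vs OTU_X: 6
  OTU_S vs OTU_A: 3
  OTU_X vs OTU_A: 7
The smallest is 1, between OTU_B and OTU_A.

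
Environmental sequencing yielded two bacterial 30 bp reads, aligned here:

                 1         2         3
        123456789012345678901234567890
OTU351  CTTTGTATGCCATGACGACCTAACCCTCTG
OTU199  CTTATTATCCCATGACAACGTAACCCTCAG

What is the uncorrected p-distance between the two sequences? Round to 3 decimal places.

Differing sites — 4:T/A; 5:G/T; 9:G/C; 17:G/A; 20:C/G; 29:T/A.
There are 6 differences over 30 sites, so p = 6/30 = 0.200.

0.200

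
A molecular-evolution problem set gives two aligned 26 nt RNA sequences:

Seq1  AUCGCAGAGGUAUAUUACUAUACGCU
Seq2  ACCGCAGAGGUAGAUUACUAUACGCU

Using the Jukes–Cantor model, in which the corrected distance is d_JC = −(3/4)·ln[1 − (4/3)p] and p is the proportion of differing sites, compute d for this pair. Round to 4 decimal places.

The sequences differ at positions 2 (U/C), 13 (U/G).
p = 2/26 = 0.076923.
d = −0.75 · ln(1 − (4/3)·0.076923) = −0.75 · ln(0.897436) = −0.75 · (-0.108213) = 0.0812.

0.0812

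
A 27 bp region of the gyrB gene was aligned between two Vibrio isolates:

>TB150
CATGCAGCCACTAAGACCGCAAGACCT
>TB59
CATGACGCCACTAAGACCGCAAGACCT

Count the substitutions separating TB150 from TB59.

The sequences differ at positions 5 (C/A), 6 (A/C).
That gives 2 mismatches out of 27 aligned sites, so the Hamming distance is 2.

2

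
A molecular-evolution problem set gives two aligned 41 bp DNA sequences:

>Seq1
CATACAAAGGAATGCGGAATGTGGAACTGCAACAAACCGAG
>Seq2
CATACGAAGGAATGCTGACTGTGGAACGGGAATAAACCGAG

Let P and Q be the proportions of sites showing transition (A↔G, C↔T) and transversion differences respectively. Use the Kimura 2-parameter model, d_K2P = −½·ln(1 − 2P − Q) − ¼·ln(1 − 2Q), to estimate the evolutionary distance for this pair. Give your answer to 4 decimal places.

0.1628

Mismatches occur at site 6 (A→G, transition), site 16 (G→T, transversion), site 19 (A→C, transversion), site 28 (T→G, transversion), site 30 (C→G, transversion), site 33 (C→T, transition).
Of the 6 differences, 2 transitions and 4 transversions over 41 sites: P = 2/41 = 0.048780, Q = 4/41 = 0.097561.
d = −0.5·ln(0.804879) − 0.25·ln(0.804878) = −0.5·(-0.217063) − 0.25·(-0.217065) = 0.1628.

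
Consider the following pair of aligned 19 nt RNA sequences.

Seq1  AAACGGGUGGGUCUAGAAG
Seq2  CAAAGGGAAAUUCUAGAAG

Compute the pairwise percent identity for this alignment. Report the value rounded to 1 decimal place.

The sequences differ at positions 1 (A/C), 4 (C/A), 8 (U/A), 9 (G/A), 10 (G/A), 11 (G/U).
13 of the 19 sites match, so the percent identity is 13/19 × 100 = 68.4%.

68.4%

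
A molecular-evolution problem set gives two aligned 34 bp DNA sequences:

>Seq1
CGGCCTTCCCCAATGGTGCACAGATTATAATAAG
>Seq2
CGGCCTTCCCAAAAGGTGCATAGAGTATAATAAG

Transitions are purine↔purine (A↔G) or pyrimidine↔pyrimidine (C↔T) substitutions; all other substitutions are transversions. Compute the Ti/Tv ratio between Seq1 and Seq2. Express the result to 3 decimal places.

0.333

Mismatches occur at site 11 (C/A, transversion), site 14 (T/A, transversion), site 21 (C/T, transition), site 25 (T/G, transversion).
Of the 4 differences, 1 transition and 3 transversions, so Ti/Tv = 1/3 = 0.333.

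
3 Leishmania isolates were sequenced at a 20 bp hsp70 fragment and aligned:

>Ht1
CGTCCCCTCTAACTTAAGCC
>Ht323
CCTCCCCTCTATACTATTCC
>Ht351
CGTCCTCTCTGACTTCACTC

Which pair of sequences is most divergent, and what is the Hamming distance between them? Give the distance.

10

Pairwise Hamming distances:
  Ht1 vs Ht323: 6
  Ht1 vs Ht351: 5
  Ht323 vs Ht351: 10
The largest is 10, between Ht323 and Ht351.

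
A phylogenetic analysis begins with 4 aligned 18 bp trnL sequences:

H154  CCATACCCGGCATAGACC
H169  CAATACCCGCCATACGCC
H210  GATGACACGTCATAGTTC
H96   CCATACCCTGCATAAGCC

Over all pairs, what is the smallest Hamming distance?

3

Pairwise Hamming distances:
  H154 vs H169: 4
  H154 vs H210: 8
  H154 vs H96: 3
  H169 vs H210: 8
  H169 vs H96: 4
  H210 vs H96: 10
The smallest is 3, between H154 and H96.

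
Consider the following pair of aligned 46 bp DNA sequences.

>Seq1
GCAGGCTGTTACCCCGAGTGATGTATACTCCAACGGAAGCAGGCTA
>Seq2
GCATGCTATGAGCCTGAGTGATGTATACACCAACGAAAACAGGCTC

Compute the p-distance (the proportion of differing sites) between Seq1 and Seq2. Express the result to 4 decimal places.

0.1957

Mismatches occur at site 4 (G→T), site 8 (G→A), site 10 (T→G), site 12 (C→G), site 15 (C→T), site 29 (T→A), site 36 (G→A), site 39 (G→A), site 46 (A→C).
There are 9 differences over 46 sites, so p = 9/46 = 0.1957.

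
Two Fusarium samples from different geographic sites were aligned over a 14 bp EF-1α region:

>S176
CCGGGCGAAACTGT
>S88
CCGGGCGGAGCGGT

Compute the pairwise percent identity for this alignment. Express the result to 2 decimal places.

Differing sites — 8:A/G; 10:A/G; 12:T/G.
11 of the 14 sites match, so the percent identity is 11/14 × 100 = 78.57%.

78.57%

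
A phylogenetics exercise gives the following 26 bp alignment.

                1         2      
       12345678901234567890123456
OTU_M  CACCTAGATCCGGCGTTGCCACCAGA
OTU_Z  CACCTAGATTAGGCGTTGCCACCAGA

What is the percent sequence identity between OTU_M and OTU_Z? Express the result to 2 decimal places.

92.31%

Differing sites — 10:C/T; 11:C/A.
24 of the 26 sites match, so the percent identity is 24/26 × 100 = 92.31%.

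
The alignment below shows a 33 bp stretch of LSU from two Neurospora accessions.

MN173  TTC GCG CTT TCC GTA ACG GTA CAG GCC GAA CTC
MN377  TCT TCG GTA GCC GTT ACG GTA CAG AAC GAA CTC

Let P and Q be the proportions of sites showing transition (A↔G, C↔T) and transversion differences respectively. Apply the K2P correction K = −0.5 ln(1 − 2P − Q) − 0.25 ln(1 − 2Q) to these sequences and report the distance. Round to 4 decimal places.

0.3390

Mismatches occur at site 2 (T↔C, transition), site 3 (C↔T, transition), site 4 (G↔T, transversion), site 7 (C↔G, transversion), site 9 (T↔A, transversion), site 10 (T↔G, transversion), site 15 (A↔T, transversion), site 25 (G↔A, transition), site 26 (C↔A, transversion).
Of the 9 differences, 3 transitions and 6 transversions over 33 sites: P = 3/33 = 0.090909, Q = 6/33 = 0.181818.
d = −0.5·ln(0.636364) − 0.25·ln(0.636364) = −0.5·(-0.451985) − 0.25·(-0.451985) = 0.3390.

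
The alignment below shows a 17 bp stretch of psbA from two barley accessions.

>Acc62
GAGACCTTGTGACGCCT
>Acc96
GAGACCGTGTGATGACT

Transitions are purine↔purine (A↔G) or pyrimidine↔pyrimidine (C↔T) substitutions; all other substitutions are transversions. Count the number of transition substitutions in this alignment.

Differing sites — 7:T/G (Tv); 13:C/T (Ti); 15:C/A (Tv).
Of the 3 differences, 1 transition and 2 transversions, so the answer is 1.

1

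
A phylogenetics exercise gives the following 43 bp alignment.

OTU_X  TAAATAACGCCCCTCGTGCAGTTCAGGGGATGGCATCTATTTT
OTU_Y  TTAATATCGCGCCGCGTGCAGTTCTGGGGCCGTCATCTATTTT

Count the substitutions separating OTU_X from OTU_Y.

8

The sequences differ at positions 2 (A/T), 7 (A/T), 11 (C/G), 14 (T/G), 25 (A/T), 30 (A/C), 31 (T/C), 33 (G/T).
That gives 8 mismatches out of 43 aligned sites, so the Hamming distance is 8.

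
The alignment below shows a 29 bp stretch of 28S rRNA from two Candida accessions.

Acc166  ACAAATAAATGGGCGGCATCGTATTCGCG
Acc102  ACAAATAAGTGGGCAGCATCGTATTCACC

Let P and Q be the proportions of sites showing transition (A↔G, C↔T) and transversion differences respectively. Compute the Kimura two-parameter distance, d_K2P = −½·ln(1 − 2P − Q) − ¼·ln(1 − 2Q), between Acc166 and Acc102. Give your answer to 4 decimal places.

Mismatches occur at site 9 (A/G, transition), site 15 (G/A, transition), site 27 (G/A, transition), site 29 (G/C, transversion).
Of the 4 differences, 3 transitions and 1 transversion over 29 sites: P = 3/29 = 0.103448, Q = 1/29 = 0.034483.
d = −0.5·ln(0.758621) − 0.25·ln(0.931034) = −0.5·(-0.276253) − 0.25·(-0.071459) = 0.1560.

0.1560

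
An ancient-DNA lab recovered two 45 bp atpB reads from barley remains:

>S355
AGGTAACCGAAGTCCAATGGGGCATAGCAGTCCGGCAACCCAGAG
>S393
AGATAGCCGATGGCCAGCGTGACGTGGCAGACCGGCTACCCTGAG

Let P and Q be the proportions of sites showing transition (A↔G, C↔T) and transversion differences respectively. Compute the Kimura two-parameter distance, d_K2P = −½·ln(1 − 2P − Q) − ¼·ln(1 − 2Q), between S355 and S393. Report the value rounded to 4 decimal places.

Mismatches occur at site 3 (G→A, transition), site 6 (A→G, transition), site 11 (A→T, transversion), site 13 (T→G, transversion), site 17 (A→G, transition), site 18 (T→C, transition), site 20 (G→T, transversion), site 22 (G→A, transition), site 24 (A→G, transition), site 26 (A→G, transition), site 31 (T→A, transversion), site 37 (A→T, transversion), site 42 (A→T, transversion).
Of the 13 differences, 7 transitions and 6 transversions over 45 sites: P = 7/45 = 0.155556, Q = 6/45 = 0.133333.
d = −0.5·ln(0.555555) − 0.25·ln(0.733334) = −0.5·(-0.587788) − 0.25·(-0.310154) = 0.3714.

0.3714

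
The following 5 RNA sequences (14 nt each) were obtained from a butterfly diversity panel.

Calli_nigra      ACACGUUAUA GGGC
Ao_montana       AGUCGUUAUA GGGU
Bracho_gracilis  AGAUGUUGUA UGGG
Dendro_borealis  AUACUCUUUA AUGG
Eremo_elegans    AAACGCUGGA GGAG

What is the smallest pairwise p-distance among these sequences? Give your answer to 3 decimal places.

Pairwise Hamming distances:
  Calli_nigra vs Ao_montana: 3
  Calli_nigra vs Bracho_gracilis: 5
  Calli_nigra vs Dendro_borealis: 7
  Calli_nigra vs Eremo_elegans: 6
  Ao_montana vs Bracho_gracilis: 5
  Ao_montana vs Dendro_borealis: 8
  Ao_montana vs Eremo_elegans: 7
  Bracho_gracilis vs Dendro_borealis: 7
  Bracho_gracilis vs Eremo_elegans: 6
  Dendro_borealis vs Eremo_elegans: 7
The smallest is 3 mismatches, between Calli_nigra and Ao_montana; p = 3/14 = 0.214.

0.214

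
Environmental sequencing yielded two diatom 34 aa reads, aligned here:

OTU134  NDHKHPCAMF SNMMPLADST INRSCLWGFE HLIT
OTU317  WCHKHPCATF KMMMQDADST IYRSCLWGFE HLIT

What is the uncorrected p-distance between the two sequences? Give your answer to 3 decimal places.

Mismatches occur at site 1 (N/W), site 2 (D/C), site 9 (M/T), site 11 (S/K), site 12 (N/M), site 15 (P/Q), site 16 (L/D), site 22 (N/Y).
There are 8 differences over 34 sites, so p = 8/34 = 0.235.

0.235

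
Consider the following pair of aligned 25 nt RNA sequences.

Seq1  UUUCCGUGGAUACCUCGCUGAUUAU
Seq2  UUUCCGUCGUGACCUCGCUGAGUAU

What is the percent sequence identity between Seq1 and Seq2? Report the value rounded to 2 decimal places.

Mismatches occur at site 8 (G→C), site 10 (A→U), site 11 (U→G), site 22 (U→G).
21 of the 25 sites match, so the percent identity is 21/25 × 100 = 84.00%.

84.00%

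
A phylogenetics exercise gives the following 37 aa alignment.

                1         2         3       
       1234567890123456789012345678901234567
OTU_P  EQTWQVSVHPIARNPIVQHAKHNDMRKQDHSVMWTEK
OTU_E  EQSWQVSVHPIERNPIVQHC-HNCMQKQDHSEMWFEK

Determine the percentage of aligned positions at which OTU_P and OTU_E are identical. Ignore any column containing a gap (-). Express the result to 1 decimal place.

80.6%

Excluding the 1 gap column leaves 36 comparable sites.
Differing sites — 3:T/S; 12:A/E; 20:A/C; 24:D/C; 26:R/Q; 32:V/E; 35:T/F.
29 of the 36 comparable sites match, so the percent identity is 29/36 × 100 = 80.6%.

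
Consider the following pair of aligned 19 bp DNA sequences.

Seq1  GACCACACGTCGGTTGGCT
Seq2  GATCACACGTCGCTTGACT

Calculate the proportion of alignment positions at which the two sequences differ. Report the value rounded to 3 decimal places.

Differing sites — 3:C/T; 13:G/C; 17:G/A.
There are 3 differences over 19 sites, so p = 3/19 = 0.158.

0.158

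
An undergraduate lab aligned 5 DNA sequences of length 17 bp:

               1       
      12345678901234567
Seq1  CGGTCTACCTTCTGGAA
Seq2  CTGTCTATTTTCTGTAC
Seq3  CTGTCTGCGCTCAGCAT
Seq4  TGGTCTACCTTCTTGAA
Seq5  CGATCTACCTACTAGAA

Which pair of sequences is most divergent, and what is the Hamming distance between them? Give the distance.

10

Pairwise Hamming distances:
  Seq1 vs Seq2: 5
  Seq1 vs Seq3: 7
  Seq1 vs Seq4: 2
  Seq1 vs Seq5: 3
  Seq2 vs Seq3: 7
  Seq2 vs Seq4: 7
  Seq2 vs Seq5: 8
  Seq3 vs Seq4: 9
  Seq3 vs Seq5: 10
  Seq4 vs Seq5: 4
The largest is 10, between Seq3 and Seq5.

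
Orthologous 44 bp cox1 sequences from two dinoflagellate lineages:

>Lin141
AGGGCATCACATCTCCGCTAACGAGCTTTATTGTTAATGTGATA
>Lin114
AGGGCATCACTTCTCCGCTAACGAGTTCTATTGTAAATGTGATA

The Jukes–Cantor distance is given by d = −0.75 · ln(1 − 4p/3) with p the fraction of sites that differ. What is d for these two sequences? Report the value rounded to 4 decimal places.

Differing sites — 11:A/T; 26:C/T; 28:T/C; 35:T/A.
p = 4/44 = 0.090909.
d = −0.75 · ln(1 − (4/3)·0.090909) = −0.75 · ln(0.878788) = −0.75 · (-0.129212) = 0.0969.

0.0969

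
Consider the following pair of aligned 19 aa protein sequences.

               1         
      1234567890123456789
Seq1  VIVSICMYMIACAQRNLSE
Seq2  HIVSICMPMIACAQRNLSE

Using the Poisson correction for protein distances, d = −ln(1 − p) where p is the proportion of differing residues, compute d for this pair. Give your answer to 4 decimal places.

The sequences differ at positions 1 (V/H), 8 (Y/P).
p = 2/19 = 0.105263.
d = −ln(1 − 0.105263) = −ln(0.894737) = 0.1112.

0.1112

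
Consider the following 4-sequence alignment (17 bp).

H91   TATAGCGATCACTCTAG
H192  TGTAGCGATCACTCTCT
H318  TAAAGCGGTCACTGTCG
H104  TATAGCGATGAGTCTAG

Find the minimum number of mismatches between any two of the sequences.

Pairwise Hamming distances:
  H91 vs H192: 3
  H91 vs H318: 4
  H91 vs H104: 2
  H192 vs H318: 5
  H192 vs H104: 5
  H318 vs H104: 6
The smallest is 2, between H91 and H104.

2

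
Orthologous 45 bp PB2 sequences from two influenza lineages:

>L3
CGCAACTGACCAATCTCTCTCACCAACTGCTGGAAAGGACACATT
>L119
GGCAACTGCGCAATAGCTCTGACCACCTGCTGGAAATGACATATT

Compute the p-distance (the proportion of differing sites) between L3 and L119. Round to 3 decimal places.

0.200

The sequences differ at positions 1 (C/G), 9 (A/C), 10 (C/G), 15 (C/A), 16 (T/G), 21 (C/G), 26 (A/C), 37 (G/T), 42 (C/T).
There are 9 differences over 45 sites, so p = 9/45 = 0.200.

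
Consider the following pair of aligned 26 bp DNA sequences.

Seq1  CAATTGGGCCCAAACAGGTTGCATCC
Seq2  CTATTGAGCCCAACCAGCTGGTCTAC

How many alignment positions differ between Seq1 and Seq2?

8

Mismatches occur at site 2 (A/T), site 7 (G/A), site 14 (A/C), site 18 (G/C), site 20 (T/G), site 22 (C/T), site 23 (A/C), site 25 (C/A).
That gives 8 mismatches out of 26 aligned sites, so the Hamming distance is 8.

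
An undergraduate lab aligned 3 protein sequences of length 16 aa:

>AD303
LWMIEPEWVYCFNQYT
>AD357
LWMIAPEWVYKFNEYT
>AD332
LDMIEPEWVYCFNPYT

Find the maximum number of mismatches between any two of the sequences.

Pairwise Hamming distances:
  AD303 vs AD357: 3
  AD303 vs AD332: 2
  AD357 vs AD332: 4
The largest is 4, between AD357 and AD332.

4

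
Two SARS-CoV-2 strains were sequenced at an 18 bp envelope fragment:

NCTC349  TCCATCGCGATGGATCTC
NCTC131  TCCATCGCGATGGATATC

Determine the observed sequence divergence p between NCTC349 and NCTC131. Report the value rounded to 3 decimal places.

0.056

A single mismatch occurs at site 16 (C↔A).
There are 1 differences over 18 sites, so p = 1/18 = 0.056.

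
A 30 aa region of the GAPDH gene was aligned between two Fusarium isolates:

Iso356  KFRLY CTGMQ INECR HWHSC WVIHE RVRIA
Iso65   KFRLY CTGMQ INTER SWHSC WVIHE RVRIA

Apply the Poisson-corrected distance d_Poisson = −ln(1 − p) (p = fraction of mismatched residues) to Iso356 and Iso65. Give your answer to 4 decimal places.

Differing sites — 13:E/T; 14:C/E; 16:H/S.
p = 3/30 = 0.100000.
d = −ln(1 − 0.100000) = −ln(0.900000) = 0.1054.

0.1054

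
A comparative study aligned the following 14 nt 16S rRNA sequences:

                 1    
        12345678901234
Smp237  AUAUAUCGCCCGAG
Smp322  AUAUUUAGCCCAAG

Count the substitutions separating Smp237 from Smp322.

Mismatches occur at site 5 (A↔U), site 7 (C↔A), site 12 (G↔A).
That gives 3 mismatches out of 14 aligned sites, so the Hamming distance is 3.

3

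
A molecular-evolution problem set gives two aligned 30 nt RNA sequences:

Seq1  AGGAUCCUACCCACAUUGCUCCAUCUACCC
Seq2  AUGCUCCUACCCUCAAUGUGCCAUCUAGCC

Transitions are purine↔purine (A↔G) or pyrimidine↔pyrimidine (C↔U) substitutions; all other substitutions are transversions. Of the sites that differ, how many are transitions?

1

Mismatches occur at site 2 (G→U, transversion), site 4 (A→C, transversion), site 13 (A→U, transversion), site 16 (U→A, transversion), site 19 (C→U, transition), site 20 (U→G, transversion), site 28 (C→G, transversion).
Of the 7 differences, 1 transition and 6 transversions, so the answer is 1.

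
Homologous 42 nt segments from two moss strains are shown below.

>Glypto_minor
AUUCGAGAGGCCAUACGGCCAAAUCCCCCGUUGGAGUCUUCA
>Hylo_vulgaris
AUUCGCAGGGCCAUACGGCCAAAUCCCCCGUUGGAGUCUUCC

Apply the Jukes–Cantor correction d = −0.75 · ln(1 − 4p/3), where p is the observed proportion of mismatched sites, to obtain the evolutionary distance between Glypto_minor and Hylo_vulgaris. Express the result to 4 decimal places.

0.1019

Mismatches occur at site 6 (A/C), site 7 (G/A), site 8 (A/G), site 42 (A/C).
p = 4/42 = 0.095238.
d = −0.75 · ln(1 − (4/3)·0.095238) = −0.75 · ln(0.873016) = −0.75 · (-0.135801) = 0.1019.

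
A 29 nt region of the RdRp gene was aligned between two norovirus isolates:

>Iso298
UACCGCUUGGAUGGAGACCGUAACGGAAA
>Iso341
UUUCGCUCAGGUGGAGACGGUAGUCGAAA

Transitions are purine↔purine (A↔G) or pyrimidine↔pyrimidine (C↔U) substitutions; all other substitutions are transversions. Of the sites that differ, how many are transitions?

Differing sites — 2:A/U (Tv); 3:C/U (Ti); 8:U/C (Ti); 9:G/A (Ti); 11:A/G (Ti); 19:C/G (Tv); 23:A/G (Ti); 24:C/U (Ti); 25:G/C (Tv).
Of the 9 differences, 6 transitions and 3 transversions, so the answer is 6.

6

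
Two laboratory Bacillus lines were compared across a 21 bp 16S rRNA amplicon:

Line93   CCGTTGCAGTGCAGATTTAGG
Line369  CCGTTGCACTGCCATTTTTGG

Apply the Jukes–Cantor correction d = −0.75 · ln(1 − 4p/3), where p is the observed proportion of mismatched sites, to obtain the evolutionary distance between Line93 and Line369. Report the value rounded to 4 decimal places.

0.2865

Mismatches occur at site 9 (G/C), site 13 (A/C), site 14 (G/A), site 15 (A/T), site 19 (A/T).
p = 5/21 = 0.238095.
d = −0.75 · ln(1 − (4/3)·0.238095) = −0.75 · ln(0.682540) = −0.75 · (-0.381934) = 0.2865.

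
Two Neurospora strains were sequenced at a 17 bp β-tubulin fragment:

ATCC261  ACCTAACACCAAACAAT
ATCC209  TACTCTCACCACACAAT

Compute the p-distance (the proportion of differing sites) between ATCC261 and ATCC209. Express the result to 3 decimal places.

The sequences differ at positions 1 (A/T), 2 (C/A), 5 (A/C), 6 (A/T), 12 (A/C).
There are 5 differences over 17 sites, so p = 5/17 = 0.294.

0.294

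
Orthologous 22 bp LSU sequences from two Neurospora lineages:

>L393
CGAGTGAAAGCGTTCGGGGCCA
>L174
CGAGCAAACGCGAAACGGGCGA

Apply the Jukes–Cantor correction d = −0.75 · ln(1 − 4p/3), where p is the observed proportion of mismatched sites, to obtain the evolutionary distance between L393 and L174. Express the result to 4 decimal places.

0.4975

Mismatches occur at site 5 (T↔C), site 6 (G↔A), site 9 (A↔C), site 13 (T↔A), site 14 (T↔A), site 15 (C↔A), site 16 (G↔C), site 21 (C↔G).
p = 8/22 = 0.363636.
d = −0.75 · ln(1 − (4/3)·0.363636) = −0.75 · ln(0.515152) = −0.75 · (-0.663293) = 0.4975.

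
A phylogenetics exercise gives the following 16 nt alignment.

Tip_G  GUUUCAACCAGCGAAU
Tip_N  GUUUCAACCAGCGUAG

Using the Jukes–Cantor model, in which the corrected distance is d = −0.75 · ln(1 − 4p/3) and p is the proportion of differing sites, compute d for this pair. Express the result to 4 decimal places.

Mismatches occur at site 14 (A/U), site 16 (U/G).
p = 2/16 = 0.125000.
d = −0.75 · ln(1 − (4/3)·0.125000) = −0.75 · ln(0.833333) = −0.75 · (-0.182322) = 0.1367.

0.1367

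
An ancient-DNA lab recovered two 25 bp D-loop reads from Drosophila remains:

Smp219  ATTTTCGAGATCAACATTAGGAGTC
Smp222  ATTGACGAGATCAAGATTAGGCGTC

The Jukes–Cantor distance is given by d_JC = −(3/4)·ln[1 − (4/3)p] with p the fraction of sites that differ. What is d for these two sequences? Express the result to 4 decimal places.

Mismatches occur at site 4 (T→G), site 5 (T→A), site 15 (C→G), site 22 (A→C).
p = 4/25 = 0.160000.
d = −0.75 · ln(1 − (4/3)·0.160000) = −0.75 · ln(0.786667) = −0.75 · (-0.239950) = 0.1800.

0.1800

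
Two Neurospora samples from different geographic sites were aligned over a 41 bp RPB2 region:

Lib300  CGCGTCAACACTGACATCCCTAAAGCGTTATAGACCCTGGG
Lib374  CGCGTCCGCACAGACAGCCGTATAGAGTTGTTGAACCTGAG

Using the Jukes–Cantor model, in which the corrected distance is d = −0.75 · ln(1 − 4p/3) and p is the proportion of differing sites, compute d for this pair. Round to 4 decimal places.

0.3321

The sequences differ at positions 7 (A/C), 8 (A/G), 12 (T/A), 17 (T/G), 20 (C/G), 23 (A/T), 26 (C/A), 30 (A/G), 32 (A/T), 35 (C/A), 40 (G/A).
p = 11/41 = 0.268293.
d = −0.75 · ln(1 − (4/3)·0.268293) = −0.75 · ln(0.642276) = −0.75 · (-0.442737) = 0.3321.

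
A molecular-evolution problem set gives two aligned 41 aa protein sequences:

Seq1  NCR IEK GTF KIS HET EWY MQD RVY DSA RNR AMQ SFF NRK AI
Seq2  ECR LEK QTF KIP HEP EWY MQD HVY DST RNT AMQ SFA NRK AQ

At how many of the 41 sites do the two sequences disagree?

10

Mismatches occur at site 1 (N→E), site 4 (I→L), site 7 (G→Q), site 12 (S→P), site 15 (T→P), site 22 (R→H), site 27 (A→T), site 30 (R→T), site 36 (F→A), site 41 (I→Q).
That gives 10 mismatches out of 41 aligned sites, so the Hamming distance is 10.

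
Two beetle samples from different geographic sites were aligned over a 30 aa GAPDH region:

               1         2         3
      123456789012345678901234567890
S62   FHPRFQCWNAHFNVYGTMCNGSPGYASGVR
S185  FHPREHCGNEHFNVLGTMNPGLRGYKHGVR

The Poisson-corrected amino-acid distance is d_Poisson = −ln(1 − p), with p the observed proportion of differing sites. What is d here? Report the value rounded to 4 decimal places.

0.4568

Mismatches occur at site 5 (F/E), site 6 (Q/H), site 8 (W/G), site 10 (A/E), site 15 (Y/L), site 19 (C/N), site 20 (N/P), site 22 (S/L), site 23 (P/R), site 26 (A/K), site 27 (S/H).
p = 11/30 = 0.366667.
d = −ln(1 − 0.366667) = −ln(0.633333) = 0.4568.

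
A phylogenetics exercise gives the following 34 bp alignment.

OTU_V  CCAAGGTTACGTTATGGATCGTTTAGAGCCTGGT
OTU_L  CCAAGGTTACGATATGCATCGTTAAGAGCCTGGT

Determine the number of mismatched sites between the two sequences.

3

Differing sites — 12:T/A; 17:G/C; 24:T/A.
That gives 3 mismatches out of 34 aligned sites, so the Hamming distance is 3.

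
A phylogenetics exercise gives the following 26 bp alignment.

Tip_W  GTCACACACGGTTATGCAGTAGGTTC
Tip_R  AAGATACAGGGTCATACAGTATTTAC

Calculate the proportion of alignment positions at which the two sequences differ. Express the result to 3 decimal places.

0.385

Mismatches occur at site 1 (G→A), site 2 (T→A), site 3 (C→G), site 5 (C→T), site 9 (C→G), site 13 (T→C), site 16 (G→A), site 22 (G→T), site 23 (G→T), site 25 (T→A).
There are 10 differences over 26 sites, so p = 10/26 = 0.385.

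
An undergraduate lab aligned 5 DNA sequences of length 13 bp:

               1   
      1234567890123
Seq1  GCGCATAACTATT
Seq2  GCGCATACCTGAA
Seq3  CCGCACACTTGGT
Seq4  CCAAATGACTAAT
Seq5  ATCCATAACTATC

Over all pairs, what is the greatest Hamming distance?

Pairwise Hamming distances:
  Seq1 vs Seq2: 4
  Seq1 vs Seq3: 6
  Seq1 vs Seq4: 5
  Seq1 vs Seq5: 4
  Seq2 vs Seq3: 5
  Seq2 vs Seq4: 7
  Seq2 vs Seq5: 7
  Seq3 vs Seq4: 8
  Seq3 vs Seq5: 9
  Seq4 vs Seq5: 7
The largest is 9, between Seq3 and Seq5.

9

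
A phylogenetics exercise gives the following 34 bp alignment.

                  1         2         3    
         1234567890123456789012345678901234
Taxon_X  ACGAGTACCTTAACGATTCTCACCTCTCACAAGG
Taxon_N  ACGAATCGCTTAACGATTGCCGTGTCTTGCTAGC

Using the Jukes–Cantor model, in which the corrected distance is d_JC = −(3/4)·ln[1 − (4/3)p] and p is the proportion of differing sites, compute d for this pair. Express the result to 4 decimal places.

The sequences differ at positions 5 (G/A), 7 (A/C), 8 (C/G), 19 (C/G), 20 (T/C), 22 (A/G), 23 (C/T), 24 (C/G), 28 (C/T), 29 (A/G), 31 (A/T), 34 (G/C).
p = 12/34 = 0.352941.
d = −0.75 · ln(1 − (4/3)·0.352941) = −0.75 · ln(0.529412) = −0.75 · (-0.635988) = 0.4770.

0.4770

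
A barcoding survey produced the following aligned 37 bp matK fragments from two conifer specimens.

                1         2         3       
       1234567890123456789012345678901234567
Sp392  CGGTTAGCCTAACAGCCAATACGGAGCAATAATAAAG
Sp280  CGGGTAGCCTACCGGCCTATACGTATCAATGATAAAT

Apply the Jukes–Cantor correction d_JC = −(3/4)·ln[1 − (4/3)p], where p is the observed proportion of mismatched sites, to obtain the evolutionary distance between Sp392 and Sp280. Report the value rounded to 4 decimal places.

Mismatches occur at site 4 (T→G), site 12 (A→C), site 14 (A→G), site 18 (A→T), site 24 (G→T), site 26 (G→T), site 31 (A→G), site 37 (G→T).
p = 8/37 = 0.216216.
d = −0.75 · ln(1 − (4/3)·0.216216) = −0.75 · ln(0.711712) = −0.75 · (-0.340082) = 0.2551.

0.2551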